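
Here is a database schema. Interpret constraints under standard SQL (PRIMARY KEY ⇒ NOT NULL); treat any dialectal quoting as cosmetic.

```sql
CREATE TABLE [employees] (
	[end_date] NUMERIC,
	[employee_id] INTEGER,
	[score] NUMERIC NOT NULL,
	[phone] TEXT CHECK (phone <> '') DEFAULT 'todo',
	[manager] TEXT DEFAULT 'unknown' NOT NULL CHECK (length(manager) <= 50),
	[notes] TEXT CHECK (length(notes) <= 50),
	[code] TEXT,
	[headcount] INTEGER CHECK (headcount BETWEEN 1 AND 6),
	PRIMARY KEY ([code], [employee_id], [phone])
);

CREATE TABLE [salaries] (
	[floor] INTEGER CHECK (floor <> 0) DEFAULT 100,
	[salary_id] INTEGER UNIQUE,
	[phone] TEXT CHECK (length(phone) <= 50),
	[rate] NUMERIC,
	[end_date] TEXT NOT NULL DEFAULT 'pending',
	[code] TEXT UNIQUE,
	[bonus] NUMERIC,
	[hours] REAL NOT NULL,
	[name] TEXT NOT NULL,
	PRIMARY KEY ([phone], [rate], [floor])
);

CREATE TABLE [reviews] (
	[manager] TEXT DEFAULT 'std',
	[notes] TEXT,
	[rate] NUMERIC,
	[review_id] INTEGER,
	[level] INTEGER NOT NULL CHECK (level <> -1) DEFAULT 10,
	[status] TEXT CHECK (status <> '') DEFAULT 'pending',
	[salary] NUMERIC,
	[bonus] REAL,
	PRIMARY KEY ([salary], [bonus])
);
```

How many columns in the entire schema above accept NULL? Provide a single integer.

employees: 3 nullable (end_date, notes, headcount — PK (code, employee_id, phone) and explicit NOT NULL columns excluded).
salaries: 3 nullable (salary_id, code, bonus — PK (phone, rate, floor) and explicit NOT NULL columns excluded).
reviews: 5 nullable (manager, notes, rate, review_id, status — PK (salary, bonus) and explicit NOT NULL columns excluded).
Total: 3 + 3 + 5 = 11.

11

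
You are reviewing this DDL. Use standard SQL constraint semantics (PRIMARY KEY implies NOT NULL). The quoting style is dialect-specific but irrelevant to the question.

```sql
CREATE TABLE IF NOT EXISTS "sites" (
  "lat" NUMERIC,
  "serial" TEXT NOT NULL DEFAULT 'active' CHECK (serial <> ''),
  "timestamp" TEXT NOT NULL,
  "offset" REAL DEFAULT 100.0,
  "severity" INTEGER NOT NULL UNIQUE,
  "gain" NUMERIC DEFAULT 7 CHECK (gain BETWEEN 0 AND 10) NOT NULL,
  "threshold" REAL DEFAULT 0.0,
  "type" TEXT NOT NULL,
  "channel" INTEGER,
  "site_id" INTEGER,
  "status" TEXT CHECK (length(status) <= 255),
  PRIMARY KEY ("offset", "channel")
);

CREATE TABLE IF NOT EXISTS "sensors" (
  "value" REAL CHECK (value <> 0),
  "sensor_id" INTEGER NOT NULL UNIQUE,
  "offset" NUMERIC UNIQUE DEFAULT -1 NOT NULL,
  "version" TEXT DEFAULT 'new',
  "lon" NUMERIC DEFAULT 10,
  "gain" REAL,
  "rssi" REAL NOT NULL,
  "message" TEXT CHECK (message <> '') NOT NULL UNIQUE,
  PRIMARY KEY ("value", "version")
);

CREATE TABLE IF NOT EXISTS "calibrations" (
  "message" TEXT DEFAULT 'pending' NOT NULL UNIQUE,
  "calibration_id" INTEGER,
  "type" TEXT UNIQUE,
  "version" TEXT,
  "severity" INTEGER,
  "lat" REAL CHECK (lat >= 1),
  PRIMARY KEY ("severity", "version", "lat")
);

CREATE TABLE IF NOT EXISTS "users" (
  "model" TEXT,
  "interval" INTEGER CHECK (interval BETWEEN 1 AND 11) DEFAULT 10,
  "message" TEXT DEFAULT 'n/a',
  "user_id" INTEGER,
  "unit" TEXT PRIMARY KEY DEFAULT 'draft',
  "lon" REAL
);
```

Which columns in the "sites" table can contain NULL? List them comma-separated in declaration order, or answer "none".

- lat: no NOT NULL constraint applies → nullable.
- serial: declared NOT NULL → not nullable.
- timestamp: declared NOT NULL → not nullable.
- offset: part of the PRIMARY KEY, which implies NOT NULL → not nullable.
- severity: declared NOT NULL → not nullable.
- gain: declared NOT NULL → not nullable.
- threshold: DEFAULT only fills an omitted column; an explicit NULL is still allowed → nullable.
- type: declared NOT NULL → not nullable.
- channel: part of the PRIMARY KEY, which implies NOT NULL → not nullable.
- site_id: no NOT NULL constraint applies → nullable.
- status: CHECK does not forbid NULL (a CHECK constraint passes when its expression is NULL) → nullable.

lat, threshold, site_id, status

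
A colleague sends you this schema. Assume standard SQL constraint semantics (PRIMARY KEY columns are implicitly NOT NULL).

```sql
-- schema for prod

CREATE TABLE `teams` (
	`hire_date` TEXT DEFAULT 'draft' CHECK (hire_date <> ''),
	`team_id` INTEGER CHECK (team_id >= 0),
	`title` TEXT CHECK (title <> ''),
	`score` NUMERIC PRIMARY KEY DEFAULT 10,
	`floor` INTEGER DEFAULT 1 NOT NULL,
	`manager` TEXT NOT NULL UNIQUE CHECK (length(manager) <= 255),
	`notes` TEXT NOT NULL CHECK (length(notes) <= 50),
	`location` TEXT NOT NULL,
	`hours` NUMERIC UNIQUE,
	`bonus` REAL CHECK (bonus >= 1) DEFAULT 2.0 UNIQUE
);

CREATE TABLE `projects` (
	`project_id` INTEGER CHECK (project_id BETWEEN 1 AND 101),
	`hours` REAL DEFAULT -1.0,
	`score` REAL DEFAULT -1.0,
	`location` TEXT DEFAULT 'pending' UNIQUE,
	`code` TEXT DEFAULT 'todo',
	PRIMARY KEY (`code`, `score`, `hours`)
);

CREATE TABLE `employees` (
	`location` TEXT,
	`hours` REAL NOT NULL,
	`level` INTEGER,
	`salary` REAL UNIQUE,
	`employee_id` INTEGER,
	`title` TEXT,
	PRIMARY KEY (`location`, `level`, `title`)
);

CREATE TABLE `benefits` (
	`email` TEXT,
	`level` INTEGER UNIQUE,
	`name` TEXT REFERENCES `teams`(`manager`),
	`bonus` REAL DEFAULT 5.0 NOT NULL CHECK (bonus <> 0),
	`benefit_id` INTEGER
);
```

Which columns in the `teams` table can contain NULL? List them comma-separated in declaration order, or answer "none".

- hire_date: CHECK does not forbid NULL (a CHECK constraint passes when its expression is NULL) → nullable.
- team_id: CHECK does not forbid NULL (a CHECK constraint passes when its expression is NULL) → nullable.
- title: CHECK does not forbid NULL (a CHECK constraint passes when its expression is NULL) → nullable.
- score: part of the PRIMARY KEY, which implies NOT NULL → not nullable.
- floor: declared NOT NULL → not nullable.
- manager: declared NOT NULL → not nullable.
- notes: declared NOT NULL → not nullable.
- location: declared NOT NULL → not nullable.
- hours: UNIQUE does not imply NOT NULL → nullable.
- bonus: CHECK does not forbid NULL (a CHECK constraint passes when its expression is NULL) → nullable.

hire_date, team_id, title, hours, bonus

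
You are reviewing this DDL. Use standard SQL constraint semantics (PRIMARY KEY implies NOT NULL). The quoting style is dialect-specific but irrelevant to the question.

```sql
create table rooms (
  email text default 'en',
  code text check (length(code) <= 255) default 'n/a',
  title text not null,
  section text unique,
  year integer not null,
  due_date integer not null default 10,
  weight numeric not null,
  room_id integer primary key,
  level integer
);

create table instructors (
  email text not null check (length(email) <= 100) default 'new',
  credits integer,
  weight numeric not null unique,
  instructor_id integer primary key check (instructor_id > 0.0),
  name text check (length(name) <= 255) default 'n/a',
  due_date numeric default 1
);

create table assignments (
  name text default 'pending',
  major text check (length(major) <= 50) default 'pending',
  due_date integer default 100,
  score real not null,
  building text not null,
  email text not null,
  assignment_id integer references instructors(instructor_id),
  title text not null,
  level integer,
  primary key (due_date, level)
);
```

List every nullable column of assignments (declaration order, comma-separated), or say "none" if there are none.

name, major, assignment_id

- name: DEFAULT only fills an omitted column; an explicit NULL is still allowed → nullable.
- major: CHECK does not forbid NULL (a CHECK constraint passes when its expression is NULL) → nullable.
- due_date: part of the PRIMARY KEY, which implies NOT NULL → not nullable.
- score: declared NOT NULL → not nullable.
- building: declared NOT NULL → not nullable.
- email: declared NOT NULL → not nullable.
- assignment_id: a foreign key column may be NULL unless separately constrained → nullable.
- title: declared NOT NULL → not nullable.
- level: part of the PRIMARY KEY, which implies NOT NULL → not nullable.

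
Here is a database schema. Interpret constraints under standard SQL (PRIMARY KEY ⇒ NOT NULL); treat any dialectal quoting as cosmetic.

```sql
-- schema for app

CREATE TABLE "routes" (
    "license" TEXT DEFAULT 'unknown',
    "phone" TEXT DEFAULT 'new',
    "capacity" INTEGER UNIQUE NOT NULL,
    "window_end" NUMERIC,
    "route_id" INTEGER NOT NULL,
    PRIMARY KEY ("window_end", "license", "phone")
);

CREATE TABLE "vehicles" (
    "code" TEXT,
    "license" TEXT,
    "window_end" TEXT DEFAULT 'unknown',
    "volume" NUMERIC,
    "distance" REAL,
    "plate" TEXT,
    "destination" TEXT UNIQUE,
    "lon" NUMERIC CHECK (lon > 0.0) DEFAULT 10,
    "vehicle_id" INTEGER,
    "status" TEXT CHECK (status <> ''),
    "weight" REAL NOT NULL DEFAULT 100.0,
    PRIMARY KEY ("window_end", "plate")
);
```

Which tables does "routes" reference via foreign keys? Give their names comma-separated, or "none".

No column in routes has a REFERENCES clause.

none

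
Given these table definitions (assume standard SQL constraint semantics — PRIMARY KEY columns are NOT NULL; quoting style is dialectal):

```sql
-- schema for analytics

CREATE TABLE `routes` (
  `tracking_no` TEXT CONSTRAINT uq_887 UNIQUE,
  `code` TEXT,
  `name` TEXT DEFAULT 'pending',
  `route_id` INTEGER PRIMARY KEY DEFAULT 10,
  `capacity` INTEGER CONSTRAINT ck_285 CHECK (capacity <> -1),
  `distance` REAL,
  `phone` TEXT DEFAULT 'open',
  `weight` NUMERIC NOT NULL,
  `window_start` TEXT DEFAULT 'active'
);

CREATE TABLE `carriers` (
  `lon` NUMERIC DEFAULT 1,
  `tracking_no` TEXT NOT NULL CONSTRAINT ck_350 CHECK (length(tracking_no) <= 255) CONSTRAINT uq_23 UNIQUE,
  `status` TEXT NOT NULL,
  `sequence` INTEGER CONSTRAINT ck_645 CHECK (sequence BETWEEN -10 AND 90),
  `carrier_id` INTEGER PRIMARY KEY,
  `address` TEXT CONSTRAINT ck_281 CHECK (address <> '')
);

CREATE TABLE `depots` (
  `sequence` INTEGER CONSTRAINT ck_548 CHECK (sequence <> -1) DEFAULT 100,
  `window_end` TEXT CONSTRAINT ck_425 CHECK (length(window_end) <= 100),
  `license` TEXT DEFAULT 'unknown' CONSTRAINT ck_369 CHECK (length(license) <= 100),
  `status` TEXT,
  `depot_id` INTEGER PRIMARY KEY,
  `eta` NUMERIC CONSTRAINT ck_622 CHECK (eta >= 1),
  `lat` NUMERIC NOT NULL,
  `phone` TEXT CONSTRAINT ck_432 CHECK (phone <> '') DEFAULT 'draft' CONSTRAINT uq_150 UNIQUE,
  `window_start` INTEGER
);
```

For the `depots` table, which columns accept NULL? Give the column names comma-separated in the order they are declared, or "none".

- sequence: CHECK does not forbid NULL (a CHECK constraint passes when its expression is NULL) → nullable.
- window_end: CHECK does not forbid NULL (a CHECK constraint passes when its expression is NULL) → nullable.
- license: CHECK does not forbid NULL (a CHECK constraint passes when its expression is NULL) → nullable.
- status: no NOT NULL constraint applies → nullable.
- depot_id: part of the PRIMARY KEY, which implies NOT NULL → not nullable.
- eta: CHECK does not forbid NULL (a CHECK constraint passes when its expression is NULL) → nullable.
- lat: declared NOT NULL → not nullable.
- phone: CHECK does not forbid NULL (a CHECK constraint passes when its expression is NULL) → nullable.
- window_start: no NOT NULL constraint applies → nullable.

sequence, window_end, license, status, eta, phone, window_start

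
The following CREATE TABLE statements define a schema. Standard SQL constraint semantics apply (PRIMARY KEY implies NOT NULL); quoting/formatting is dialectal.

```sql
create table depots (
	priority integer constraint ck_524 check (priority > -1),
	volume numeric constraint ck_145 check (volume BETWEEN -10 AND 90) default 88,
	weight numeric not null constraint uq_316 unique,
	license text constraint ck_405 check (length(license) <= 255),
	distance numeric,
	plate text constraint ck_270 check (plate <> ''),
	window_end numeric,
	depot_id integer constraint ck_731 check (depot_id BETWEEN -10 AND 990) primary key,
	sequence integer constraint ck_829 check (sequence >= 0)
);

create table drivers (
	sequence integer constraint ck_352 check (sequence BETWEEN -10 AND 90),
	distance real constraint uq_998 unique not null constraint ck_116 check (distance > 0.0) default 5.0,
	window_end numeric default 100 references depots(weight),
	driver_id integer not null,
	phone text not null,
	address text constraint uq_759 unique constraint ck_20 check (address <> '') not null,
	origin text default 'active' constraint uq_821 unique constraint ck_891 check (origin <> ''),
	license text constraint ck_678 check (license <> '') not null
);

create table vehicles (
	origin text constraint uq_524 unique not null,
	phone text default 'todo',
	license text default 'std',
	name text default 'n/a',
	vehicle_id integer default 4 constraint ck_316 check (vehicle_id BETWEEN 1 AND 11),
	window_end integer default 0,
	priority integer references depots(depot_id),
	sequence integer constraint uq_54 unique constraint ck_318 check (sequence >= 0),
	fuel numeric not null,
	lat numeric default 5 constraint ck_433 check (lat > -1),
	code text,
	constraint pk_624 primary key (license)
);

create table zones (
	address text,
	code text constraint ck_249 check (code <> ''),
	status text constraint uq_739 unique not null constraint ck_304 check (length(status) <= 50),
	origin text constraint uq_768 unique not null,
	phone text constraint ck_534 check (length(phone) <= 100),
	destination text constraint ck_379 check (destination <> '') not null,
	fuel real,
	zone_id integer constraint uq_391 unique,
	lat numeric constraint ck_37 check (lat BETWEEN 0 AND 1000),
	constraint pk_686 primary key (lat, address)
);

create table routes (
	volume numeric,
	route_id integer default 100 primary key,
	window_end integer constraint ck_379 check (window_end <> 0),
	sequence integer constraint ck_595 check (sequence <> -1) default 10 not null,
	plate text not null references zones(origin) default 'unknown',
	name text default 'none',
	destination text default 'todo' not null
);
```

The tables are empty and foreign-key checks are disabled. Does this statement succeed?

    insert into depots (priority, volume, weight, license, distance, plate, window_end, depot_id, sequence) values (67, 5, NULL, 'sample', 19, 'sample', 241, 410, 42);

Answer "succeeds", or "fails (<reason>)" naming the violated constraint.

weight is explicitly set to NULL, but weight is declared NOT NULL.

fails (NOT NULL on weight)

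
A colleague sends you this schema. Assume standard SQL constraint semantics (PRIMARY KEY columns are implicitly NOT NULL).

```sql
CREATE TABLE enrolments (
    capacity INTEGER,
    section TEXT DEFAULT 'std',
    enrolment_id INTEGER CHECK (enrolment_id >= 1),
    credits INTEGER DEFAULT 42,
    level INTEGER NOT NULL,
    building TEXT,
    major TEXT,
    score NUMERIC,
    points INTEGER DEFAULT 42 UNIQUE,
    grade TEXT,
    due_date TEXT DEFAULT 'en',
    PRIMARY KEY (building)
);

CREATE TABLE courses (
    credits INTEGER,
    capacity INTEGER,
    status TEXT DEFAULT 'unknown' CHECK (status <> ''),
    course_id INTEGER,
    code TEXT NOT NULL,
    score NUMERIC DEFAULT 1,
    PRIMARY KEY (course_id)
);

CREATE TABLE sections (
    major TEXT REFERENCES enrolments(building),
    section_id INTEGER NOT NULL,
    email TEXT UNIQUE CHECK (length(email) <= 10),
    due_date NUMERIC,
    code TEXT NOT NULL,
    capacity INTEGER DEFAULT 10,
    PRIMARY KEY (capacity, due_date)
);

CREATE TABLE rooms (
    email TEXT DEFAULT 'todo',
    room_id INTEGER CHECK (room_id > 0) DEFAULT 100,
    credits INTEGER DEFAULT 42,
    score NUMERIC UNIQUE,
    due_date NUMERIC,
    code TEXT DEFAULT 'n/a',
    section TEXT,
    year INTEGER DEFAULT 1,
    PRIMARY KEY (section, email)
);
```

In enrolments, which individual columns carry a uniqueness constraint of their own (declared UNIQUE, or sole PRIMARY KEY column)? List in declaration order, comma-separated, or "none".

building, points

- capacity: no UNIQUE or single-column PK constraint.
- section: no UNIQUE or single-column PK constraint.
- enrolment_id: no UNIQUE or single-column PK constraint.
- credits: no UNIQUE or single-column PK constraint.
- level: no UNIQUE or single-column PK constraint.
- building: single-column PRIMARY KEY → unique.
- major: no UNIQUE or single-column PK constraint.
- score: no UNIQUE or single-column PK constraint.
- points: declared UNIQUE → unique.
- grade: no UNIQUE or single-column PK constraint.
- due_date: no UNIQUE or single-column PK constraint.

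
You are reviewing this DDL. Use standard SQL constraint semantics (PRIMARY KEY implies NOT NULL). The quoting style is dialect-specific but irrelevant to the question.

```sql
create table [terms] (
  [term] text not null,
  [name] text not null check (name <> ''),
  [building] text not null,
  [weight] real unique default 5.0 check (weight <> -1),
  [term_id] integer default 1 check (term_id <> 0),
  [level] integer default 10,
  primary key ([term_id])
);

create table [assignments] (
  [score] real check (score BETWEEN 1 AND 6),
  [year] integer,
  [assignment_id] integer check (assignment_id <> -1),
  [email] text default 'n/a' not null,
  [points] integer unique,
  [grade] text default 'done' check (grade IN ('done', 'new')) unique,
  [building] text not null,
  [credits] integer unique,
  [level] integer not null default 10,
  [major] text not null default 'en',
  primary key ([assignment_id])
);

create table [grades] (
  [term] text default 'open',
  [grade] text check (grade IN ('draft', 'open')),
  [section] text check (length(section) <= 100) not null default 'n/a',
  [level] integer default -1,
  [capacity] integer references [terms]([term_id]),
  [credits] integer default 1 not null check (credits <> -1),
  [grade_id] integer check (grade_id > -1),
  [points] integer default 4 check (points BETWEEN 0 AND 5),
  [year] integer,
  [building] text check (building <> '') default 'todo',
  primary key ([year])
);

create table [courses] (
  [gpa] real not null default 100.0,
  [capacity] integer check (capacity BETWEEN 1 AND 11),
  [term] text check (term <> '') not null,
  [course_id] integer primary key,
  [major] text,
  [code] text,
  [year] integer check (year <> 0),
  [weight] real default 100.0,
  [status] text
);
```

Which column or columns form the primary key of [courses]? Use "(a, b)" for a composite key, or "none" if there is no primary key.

course_id is declared PRIMARY KEY inline on the column.

course_id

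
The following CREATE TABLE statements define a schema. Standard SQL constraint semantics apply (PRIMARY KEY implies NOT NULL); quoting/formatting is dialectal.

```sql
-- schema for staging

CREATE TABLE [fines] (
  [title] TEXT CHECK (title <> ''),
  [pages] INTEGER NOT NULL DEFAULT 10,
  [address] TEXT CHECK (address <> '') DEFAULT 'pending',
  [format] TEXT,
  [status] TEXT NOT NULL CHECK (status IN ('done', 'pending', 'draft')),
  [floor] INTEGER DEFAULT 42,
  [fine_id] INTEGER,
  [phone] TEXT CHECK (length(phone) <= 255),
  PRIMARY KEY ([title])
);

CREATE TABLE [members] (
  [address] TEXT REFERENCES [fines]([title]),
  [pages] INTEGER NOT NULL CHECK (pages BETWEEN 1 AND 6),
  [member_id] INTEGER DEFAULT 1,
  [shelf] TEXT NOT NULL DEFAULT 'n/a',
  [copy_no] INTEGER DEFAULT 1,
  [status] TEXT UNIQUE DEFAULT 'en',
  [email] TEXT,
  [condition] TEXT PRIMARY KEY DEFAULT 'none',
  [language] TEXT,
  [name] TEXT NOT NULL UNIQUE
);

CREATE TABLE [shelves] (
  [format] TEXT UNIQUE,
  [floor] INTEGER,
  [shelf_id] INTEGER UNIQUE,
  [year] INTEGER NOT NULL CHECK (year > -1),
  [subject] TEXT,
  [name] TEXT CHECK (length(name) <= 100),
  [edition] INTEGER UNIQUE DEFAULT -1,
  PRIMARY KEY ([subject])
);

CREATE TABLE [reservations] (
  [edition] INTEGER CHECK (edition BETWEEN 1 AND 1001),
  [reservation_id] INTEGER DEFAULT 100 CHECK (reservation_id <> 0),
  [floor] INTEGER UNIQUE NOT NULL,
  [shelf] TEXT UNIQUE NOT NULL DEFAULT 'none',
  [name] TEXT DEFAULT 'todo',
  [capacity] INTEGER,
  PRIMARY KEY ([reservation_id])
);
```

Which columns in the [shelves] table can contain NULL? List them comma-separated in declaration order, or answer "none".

- format: UNIQUE does not imply NOT NULL → nullable.
- floor: no NOT NULL constraint applies → nullable.
- shelf_id: UNIQUE does not imply NOT NULL → nullable.
- year: declared NOT NULL → not nullable.
- subject: part of the PRIMARY KEY, which implies NOT NULL → not nullable.
- name: CHECK does not forbid NULL (a CHECK constraint passes when its expression is NULL) → nullable.
- edition: UNIQUE does not imply NOT NULL → nullable.

format, floor, shelf_id, name, edition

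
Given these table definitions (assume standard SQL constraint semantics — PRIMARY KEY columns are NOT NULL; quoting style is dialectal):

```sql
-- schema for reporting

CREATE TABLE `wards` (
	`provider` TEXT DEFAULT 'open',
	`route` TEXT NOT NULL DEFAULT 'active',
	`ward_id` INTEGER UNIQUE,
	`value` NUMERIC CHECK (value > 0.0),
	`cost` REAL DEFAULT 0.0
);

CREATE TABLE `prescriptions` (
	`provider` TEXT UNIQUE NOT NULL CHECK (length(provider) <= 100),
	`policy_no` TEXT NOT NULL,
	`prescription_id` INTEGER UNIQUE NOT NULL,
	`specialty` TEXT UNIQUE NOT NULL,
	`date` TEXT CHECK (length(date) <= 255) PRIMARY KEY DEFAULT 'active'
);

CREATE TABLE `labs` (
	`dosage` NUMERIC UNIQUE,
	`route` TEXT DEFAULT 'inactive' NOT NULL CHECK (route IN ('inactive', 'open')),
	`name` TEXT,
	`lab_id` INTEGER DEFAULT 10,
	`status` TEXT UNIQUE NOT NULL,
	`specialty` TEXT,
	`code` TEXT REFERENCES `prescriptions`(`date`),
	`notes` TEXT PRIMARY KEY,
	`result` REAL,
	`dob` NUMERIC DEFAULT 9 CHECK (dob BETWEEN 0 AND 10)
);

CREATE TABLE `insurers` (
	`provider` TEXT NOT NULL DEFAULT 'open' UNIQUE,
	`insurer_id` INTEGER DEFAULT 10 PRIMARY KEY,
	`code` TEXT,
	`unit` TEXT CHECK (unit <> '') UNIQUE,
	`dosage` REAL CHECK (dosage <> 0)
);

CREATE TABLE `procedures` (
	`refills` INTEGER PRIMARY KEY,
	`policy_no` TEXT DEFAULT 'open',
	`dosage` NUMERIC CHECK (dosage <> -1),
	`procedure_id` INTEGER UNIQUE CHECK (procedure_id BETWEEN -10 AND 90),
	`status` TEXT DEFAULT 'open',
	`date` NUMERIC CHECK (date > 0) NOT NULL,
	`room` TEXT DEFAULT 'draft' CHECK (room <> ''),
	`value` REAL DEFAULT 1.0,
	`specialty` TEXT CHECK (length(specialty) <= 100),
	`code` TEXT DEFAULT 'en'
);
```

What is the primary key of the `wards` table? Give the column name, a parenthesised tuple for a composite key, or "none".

none

No column is declared PRIMARY KEY inline, and there is no table-level PRIMARY KEY clause in wards.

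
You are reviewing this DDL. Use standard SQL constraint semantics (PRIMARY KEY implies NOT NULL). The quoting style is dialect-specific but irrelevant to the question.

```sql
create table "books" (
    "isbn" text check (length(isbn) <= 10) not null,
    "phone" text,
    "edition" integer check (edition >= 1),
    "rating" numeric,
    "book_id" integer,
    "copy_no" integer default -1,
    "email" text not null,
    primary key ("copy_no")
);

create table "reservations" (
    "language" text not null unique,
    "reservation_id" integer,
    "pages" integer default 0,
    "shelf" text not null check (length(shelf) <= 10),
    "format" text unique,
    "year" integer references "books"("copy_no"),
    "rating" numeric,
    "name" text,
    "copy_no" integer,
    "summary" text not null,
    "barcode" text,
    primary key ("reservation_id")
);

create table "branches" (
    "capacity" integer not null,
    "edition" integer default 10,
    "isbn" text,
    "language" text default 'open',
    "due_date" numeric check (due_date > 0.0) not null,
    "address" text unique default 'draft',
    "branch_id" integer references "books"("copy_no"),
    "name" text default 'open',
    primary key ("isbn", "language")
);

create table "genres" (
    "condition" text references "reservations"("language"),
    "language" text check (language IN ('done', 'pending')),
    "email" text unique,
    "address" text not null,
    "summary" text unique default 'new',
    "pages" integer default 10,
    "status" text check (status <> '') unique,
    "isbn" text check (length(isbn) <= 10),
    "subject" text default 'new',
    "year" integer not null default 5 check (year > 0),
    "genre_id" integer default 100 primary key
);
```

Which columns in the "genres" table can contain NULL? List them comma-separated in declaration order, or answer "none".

condition, language, email, summary, pages, status, isbn, subject

- condition: a foreign key column may be NULL unless separately constrained → nullable.
- language: CHECK does not forbid NULL (a CHECK constraint passes when its expression is NULL) → nullable.
- email: UNIQUE does not imply NOT NULL → nullable.
- address: declared NOT NULL → not nullable.
- summary: UNIQUE does not imply NOT NULL → nullable.
- pages: DEFAULT only fills an omitted column; an explicit NULL is still allowed → nullable.
- status: CHECK does not forbid NULL (a CHECK constraint passes when its expression is NULL) → nullable.
- isbn: CHECK does not forbid NULL (a CHECK constraint passes when its expression is NULL) → nullable.
- subject: DEFAULT only fills an omitted column; an explicit NULL is still allowed → nullable.
- year: declared NOT NULL → not nullable.
- genre_id: part of the PRIMARY KEY, which implies NOT NULL → not nullable.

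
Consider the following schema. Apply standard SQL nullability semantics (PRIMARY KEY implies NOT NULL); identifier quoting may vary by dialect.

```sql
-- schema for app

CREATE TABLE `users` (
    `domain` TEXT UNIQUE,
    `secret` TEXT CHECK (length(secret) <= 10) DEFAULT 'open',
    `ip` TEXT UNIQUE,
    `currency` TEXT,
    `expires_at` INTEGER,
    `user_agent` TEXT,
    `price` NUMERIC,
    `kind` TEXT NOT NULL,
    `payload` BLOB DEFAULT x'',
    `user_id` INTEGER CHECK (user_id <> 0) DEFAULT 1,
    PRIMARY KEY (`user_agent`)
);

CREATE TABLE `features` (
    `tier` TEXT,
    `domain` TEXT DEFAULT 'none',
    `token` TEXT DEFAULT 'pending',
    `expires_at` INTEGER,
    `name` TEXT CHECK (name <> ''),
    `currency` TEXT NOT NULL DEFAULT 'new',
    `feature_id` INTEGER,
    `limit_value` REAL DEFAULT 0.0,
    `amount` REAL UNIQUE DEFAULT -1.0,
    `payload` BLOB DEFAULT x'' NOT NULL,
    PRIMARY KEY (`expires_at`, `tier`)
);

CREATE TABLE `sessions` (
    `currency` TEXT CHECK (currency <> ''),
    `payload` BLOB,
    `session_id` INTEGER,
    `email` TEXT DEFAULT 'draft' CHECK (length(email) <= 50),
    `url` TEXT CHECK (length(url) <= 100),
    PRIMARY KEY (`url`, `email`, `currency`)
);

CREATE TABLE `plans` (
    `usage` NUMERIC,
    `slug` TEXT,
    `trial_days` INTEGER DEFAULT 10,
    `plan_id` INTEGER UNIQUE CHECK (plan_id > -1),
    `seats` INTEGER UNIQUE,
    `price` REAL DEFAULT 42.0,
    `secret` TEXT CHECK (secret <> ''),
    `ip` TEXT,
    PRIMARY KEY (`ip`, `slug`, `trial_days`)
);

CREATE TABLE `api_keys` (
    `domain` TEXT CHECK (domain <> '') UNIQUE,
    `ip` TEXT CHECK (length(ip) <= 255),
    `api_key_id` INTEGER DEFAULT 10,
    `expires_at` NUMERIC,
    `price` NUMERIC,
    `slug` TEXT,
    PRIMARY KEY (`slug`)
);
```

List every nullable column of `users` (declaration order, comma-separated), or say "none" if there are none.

domain, secret, ip, currency, expires_at, price, payload, user_id

- domain: UNIQUE does not imply NOT NULL → nullable.
- secret: CHECK does not forbid NULL (a CHECK constraint passes when its expression is NULL) → nullable.
- ip: UNIQUE does not imply NOT NULL → nullable.
- currency: no NOT NULL constraint applies → nullable.
- expires_at: no NOT NULL constraint applies → nullable.
- user_agent: part of the PRIMARY KEY, which implies NOT NULL → not nullable.
- price: no NOT NULL constraint applies → nullable.
- kind: declared NOT NULL → not nullable.
- payload: DEFAULT only fills an omitted column; an explicit NULL is still allowed → nullable.
- user_id: CHECK does not forbid NULL (a CHECK constraint passes when its expression is NULL) → nullable.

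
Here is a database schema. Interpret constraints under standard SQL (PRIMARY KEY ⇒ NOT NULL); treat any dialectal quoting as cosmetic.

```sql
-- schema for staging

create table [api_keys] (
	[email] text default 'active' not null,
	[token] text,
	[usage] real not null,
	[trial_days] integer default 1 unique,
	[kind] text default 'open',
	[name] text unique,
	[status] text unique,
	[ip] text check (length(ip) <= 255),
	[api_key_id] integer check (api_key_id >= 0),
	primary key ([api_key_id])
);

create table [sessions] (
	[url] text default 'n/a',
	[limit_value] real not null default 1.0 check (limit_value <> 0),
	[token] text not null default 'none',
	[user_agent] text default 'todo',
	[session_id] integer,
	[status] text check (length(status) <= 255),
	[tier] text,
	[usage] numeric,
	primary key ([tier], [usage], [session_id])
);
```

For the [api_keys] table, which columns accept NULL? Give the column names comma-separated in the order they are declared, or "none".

token, trial_days, kind, name, status, ip

- email: declared NOT NULL → not nullable.
- token: no NOT NULL constraint applies → nullable.
- usage: declared NOT NULL → not nullable.
- trial_days: UNIQUE does not imply NOT NULL → nullable.
- kind: DEFAULT only fills an omitted column; an explicit NULL is still allowed → nullable.
- name: UNIQUE does not imply NOT NULL → nullable.
- status: UNIQUE does not imply NOT NULL → nullable.
- ip: CHECK does not forbid NULL (a CHECK constraint passes when its expression is NULL) → nullable.
- api_key_id: part of the PRIMARY KEY, which implies NOT NULL → not nullable.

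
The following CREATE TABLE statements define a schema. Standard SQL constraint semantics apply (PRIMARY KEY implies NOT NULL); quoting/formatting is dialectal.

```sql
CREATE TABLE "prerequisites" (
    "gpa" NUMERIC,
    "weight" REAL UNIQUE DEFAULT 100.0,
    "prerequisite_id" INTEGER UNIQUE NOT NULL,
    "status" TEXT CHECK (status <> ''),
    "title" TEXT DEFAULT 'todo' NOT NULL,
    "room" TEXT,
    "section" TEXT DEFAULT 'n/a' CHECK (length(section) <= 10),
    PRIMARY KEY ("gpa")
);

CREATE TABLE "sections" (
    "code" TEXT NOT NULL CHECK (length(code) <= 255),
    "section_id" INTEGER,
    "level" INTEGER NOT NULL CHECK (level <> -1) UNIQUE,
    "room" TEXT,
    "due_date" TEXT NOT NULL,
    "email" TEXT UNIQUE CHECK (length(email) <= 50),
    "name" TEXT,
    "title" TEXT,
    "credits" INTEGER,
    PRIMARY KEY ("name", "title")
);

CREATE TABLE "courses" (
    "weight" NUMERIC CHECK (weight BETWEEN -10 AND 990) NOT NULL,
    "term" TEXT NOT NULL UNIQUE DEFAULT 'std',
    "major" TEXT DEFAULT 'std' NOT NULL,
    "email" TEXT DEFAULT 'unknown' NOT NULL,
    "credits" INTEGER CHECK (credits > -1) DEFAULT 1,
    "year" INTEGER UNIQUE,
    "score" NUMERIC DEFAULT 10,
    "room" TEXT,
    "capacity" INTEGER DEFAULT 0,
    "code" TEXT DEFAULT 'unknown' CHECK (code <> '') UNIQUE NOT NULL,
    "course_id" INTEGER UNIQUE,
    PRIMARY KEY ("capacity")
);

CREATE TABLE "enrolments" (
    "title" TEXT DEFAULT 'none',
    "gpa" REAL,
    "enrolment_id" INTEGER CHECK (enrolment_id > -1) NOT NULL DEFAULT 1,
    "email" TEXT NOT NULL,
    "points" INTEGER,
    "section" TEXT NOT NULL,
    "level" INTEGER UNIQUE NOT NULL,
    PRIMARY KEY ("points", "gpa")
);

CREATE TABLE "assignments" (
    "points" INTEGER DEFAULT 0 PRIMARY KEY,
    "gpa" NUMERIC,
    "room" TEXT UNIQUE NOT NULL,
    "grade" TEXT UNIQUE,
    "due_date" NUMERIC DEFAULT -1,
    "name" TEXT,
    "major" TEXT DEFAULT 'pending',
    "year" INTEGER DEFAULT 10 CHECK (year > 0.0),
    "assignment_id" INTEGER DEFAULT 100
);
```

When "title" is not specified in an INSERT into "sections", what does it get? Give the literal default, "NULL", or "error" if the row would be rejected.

error

title has no DEFAULT clause.
Omitting it would insert NULL, but it is part of the PRIMARY KEY, so the INSERT fails.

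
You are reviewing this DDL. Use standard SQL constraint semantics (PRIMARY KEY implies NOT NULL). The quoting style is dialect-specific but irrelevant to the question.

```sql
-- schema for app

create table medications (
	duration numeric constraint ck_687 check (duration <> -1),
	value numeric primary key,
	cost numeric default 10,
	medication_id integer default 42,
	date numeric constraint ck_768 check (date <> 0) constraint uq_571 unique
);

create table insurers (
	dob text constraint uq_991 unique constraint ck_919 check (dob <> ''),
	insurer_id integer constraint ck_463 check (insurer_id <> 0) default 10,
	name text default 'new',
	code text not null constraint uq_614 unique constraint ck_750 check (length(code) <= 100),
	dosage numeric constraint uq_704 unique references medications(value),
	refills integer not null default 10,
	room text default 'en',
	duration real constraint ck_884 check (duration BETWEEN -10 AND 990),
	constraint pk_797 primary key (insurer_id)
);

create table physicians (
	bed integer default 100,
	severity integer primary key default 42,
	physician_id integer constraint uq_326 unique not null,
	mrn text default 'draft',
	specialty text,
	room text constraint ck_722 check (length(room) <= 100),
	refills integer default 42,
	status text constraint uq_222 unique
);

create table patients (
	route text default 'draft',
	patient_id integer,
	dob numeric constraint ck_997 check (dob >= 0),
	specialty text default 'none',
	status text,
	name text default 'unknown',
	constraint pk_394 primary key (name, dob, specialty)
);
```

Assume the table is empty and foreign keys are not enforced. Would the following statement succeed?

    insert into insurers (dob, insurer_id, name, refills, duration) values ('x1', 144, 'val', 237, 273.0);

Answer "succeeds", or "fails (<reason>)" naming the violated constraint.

fails (NOT NULL on code)

code is omitted from the column list and has no DEFAULT, so it would receive NULL.
But code is declared NOT NULL.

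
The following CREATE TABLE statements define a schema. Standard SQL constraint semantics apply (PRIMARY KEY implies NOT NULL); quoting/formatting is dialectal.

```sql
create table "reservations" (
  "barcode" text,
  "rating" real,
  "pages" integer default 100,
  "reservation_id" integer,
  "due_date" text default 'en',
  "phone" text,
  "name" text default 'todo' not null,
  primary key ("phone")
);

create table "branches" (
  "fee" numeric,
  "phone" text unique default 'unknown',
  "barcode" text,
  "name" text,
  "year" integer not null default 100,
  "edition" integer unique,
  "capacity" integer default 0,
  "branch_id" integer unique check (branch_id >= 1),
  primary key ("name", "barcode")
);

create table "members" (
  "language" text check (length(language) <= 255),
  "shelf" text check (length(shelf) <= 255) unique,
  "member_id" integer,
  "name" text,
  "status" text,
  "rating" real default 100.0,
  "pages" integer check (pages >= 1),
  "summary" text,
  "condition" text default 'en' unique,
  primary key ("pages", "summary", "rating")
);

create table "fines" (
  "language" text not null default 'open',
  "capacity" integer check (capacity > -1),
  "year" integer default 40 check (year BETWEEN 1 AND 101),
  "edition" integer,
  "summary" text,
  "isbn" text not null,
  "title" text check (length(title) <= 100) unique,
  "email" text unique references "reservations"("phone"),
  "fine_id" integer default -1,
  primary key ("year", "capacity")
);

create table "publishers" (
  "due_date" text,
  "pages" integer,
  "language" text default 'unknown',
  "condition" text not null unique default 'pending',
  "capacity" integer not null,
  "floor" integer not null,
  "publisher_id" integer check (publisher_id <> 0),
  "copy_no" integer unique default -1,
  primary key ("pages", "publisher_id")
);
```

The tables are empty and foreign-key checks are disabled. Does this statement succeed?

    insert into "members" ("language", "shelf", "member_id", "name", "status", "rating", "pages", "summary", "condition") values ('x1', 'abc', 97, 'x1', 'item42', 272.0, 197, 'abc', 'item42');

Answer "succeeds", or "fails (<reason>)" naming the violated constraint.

succeeds

NOT NULL columns: pages is supplied; rating is supplied; summary is supplied.
CHECK constraints: 'x1' satisfies (length(language) <= 255); 'abc' satisfies (length(shelf) <= 255); 197 satisfies (pages >= 1).
No constraint is violated.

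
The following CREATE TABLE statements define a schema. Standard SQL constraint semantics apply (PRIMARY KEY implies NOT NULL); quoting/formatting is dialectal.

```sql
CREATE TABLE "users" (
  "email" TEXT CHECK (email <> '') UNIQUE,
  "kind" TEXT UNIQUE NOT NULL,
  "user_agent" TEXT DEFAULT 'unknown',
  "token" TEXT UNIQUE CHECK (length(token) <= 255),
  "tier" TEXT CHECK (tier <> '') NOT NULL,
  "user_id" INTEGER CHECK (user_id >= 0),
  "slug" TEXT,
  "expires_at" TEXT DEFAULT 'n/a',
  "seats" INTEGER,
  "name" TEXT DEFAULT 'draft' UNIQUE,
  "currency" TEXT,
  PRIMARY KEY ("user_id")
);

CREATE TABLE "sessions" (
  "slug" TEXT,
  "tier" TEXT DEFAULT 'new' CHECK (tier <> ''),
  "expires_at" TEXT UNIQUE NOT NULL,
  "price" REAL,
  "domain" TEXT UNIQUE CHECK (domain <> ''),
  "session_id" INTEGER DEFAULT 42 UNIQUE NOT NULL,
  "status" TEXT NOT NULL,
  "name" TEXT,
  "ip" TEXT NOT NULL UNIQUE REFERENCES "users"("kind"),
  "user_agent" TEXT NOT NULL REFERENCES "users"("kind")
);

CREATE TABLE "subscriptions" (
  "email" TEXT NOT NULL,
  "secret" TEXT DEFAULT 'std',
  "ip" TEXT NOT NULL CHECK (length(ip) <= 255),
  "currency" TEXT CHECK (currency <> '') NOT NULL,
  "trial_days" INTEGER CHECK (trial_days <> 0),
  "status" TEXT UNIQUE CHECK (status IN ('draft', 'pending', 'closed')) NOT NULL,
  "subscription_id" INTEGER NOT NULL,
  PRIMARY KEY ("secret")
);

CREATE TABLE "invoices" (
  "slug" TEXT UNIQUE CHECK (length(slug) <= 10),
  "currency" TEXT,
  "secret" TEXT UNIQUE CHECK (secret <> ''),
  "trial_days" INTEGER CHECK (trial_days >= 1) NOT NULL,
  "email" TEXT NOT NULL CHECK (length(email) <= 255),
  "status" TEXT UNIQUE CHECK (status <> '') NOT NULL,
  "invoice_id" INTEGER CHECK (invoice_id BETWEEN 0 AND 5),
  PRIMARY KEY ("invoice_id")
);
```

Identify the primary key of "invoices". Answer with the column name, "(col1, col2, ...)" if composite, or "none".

invoice_id is declared PRIMARY KEY as a table-level PRIMARY KEY clause.

invoice_id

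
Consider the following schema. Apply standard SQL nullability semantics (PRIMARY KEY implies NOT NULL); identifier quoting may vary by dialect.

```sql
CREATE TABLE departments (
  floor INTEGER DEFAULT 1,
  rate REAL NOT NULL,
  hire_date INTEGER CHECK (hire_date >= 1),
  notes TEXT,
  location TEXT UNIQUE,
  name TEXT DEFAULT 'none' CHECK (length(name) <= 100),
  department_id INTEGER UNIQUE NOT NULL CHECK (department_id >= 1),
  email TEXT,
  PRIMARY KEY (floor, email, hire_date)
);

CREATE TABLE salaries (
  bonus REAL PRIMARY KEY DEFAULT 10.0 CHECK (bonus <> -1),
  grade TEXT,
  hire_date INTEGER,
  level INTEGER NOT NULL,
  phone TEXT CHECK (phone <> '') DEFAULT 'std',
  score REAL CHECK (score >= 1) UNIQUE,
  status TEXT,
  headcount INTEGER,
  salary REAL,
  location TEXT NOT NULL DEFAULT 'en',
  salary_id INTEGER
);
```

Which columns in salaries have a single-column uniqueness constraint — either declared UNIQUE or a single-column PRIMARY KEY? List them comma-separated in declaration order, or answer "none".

bonus, score

- bonus: single-column PRIMARY KEY → unique.
- grade: no UNIQUE or single-column PK constraint.
- hire_date: no UNIQUE or single-column PK constraint.
- level: no UNIQUE or single-column PK constraint.
- phone: no UNIQUE or single-column PK constraint.
- score: declared UNIQUE → unique.
- status: no UNIQUE or single-column PK constraint.
- headcount: no UNIQUE or single-column PK constraint.
- salary: no UNIQUE or single-column PK constraint.
- location: no UNIQUE or single-column PK constraint.
- salary_id: no UNIQUE or single-column PK constraint.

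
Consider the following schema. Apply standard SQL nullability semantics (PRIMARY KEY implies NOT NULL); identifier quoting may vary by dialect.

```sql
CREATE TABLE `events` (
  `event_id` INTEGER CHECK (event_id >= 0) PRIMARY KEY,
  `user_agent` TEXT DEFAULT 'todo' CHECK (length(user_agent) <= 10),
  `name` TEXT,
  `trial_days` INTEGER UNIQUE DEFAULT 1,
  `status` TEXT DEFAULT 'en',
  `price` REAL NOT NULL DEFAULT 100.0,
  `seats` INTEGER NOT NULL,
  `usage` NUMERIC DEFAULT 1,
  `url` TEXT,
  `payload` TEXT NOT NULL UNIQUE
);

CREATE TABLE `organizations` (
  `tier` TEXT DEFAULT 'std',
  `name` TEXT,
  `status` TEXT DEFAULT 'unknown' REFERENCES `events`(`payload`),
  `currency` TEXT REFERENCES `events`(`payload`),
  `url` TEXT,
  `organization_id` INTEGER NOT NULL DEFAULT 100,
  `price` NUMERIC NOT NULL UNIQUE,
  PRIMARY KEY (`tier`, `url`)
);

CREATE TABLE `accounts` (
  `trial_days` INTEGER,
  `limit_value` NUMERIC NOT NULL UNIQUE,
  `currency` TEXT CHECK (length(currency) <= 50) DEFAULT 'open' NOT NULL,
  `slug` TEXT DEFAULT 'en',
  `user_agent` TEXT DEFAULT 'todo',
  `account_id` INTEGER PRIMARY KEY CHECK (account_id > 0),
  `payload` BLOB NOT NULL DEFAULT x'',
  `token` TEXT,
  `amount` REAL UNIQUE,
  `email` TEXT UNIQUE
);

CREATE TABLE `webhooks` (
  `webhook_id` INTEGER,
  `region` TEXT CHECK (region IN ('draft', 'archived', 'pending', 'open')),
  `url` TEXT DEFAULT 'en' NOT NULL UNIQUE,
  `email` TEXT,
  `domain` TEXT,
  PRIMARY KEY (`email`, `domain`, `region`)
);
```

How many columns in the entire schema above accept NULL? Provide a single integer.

16

events: 6 nullable (user_agent, name, trial_days, status, usage, url — PK (event_id) and explicit NOT NULL columns excluded).
organizations: 3 nullable (name, status, currency — PK (tier, url) and explicit NOT NULL columns excluded).
accounts: 6 nullable (trial_days, slug, user_agent, token, amount, email — PK (account_id) and explicit NOT NULL columns excluded).
webhooks: 1 nullable (webhook_id — PK (email, domain, region) and explicit NOT NULL columns excluded).
Total: 6 + 3 + 6 + 1 = 16.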